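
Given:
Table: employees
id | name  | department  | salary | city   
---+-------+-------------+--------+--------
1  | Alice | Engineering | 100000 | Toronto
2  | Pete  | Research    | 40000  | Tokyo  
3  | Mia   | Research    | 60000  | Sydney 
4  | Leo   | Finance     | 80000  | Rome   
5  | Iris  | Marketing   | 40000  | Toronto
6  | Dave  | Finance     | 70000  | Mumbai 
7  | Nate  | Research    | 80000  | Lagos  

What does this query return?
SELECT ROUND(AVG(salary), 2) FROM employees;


SUM(salary) = 470000
COUNT = 7
ROUND(AVG, 2) = ROUND(470000 / 7, 2) = 67142.86

67142.86


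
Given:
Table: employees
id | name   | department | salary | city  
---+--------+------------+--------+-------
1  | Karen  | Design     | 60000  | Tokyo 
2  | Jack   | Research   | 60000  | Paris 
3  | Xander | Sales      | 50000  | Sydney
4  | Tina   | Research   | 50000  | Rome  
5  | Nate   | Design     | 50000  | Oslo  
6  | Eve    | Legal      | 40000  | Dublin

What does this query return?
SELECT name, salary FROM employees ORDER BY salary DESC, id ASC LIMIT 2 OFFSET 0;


Sort by salary DESC (id ASC tiebreak), then skip 0 and take 2
Rows 1 through 2

2 rows:
Karen, 60000
Jack, 60000


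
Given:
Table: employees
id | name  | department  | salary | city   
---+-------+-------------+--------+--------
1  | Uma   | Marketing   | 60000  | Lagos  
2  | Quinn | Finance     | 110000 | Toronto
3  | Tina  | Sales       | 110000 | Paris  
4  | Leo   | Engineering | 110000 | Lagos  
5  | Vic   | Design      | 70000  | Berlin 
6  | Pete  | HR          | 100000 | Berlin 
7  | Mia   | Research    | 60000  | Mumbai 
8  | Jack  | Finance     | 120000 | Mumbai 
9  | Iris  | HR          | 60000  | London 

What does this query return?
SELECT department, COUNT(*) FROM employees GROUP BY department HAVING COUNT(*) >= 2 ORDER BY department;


Groups with count >= 2:
  Finance: 2 -> PASS
  HR: 2 -> PASS
  Design: 1 -> filtered out
  Engineering: 1 -> filtered out
  Marketing: 1 -> filtered out
  Research: 1 -> filtered out
  Sales: 1 -> filtered out


2 groups:
Finance, 2
HR, 2


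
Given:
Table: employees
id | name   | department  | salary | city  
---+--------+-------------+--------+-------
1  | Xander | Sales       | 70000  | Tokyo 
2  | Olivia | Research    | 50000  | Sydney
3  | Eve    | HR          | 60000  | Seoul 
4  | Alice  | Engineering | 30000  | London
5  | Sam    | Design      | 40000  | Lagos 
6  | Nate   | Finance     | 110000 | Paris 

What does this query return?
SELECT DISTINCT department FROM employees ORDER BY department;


All 'department' values (row order): Sales, Research, HR, Engineering, Design, Finance
Removing duplicates leaves 6 unique value(s).

6 values:
Design
Engineering
Finance
HR
Research
Sales


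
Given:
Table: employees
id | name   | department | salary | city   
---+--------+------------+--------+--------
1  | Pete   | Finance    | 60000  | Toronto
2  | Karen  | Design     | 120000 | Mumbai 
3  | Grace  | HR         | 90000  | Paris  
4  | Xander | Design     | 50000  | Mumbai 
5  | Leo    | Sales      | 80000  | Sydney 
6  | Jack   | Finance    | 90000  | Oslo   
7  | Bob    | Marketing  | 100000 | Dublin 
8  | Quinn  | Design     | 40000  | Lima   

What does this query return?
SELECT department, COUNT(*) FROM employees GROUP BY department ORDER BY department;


Assigning each row to its department group:
  Pete -> Finance
  Karen -> Design
  Grace -> HR
  Xander -> Design
  Leo -> Sales
  Jack -> Finance
  Bob -> Marketing
  Quinn -> Design


5 groups:
Design, 3
Finance, 2
HR, 1
Marketing, 1
Sales, 1


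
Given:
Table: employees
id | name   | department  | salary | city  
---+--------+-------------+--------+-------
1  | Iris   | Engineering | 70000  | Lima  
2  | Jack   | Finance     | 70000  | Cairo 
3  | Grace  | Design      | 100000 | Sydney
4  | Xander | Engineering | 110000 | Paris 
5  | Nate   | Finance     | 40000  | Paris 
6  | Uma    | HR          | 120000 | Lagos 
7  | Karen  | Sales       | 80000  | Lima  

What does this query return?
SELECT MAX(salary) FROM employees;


Salaries: 70000, 70000, 100000, 110000, 40000, 120000, 80000
MAX = 120000

120000


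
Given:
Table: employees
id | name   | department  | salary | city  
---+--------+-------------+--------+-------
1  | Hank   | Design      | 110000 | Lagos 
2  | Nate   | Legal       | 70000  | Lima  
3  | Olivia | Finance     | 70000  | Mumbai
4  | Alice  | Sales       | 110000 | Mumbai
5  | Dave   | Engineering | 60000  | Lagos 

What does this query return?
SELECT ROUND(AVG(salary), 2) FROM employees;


SUM(salary) = 420000
COUNT = 5
ROUND(AVG, 2) = ROUND(420000 / 5, 2) = 84000.0

84000.0


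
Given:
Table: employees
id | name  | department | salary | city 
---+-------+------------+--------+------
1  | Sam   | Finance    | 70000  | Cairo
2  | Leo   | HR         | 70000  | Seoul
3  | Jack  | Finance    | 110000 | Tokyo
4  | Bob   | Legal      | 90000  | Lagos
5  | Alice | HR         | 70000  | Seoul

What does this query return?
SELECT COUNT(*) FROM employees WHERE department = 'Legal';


Counting rows where department = 'Legal'
  Bob -> MATCH


1


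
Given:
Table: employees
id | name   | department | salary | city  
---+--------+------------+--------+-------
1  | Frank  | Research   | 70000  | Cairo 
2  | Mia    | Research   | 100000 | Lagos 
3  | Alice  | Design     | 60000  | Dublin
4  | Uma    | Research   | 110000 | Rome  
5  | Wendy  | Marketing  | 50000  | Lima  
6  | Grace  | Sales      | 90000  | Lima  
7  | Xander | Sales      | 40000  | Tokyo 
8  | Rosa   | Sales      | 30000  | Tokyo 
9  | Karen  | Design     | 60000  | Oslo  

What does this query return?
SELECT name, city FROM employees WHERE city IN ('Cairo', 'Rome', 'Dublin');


Filtering: city IN ('Cairo', 'Rome', 'Dublin')
Matching: 3 rows

3 rows:
Frank, Cairo
Alice, Dublin
Uma, Rome


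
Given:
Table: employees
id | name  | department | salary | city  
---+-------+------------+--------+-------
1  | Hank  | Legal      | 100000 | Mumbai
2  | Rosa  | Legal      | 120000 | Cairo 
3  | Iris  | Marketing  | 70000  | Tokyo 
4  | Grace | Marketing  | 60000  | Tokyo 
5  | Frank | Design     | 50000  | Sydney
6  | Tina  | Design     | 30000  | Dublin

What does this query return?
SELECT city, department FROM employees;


Projecting columns: city, department

6 rows:
Mumbai, Legal
Cairo, Legal
Tokyo, Marketing
Tokyo, Marketing
Sydney, Design
Dublin, Design


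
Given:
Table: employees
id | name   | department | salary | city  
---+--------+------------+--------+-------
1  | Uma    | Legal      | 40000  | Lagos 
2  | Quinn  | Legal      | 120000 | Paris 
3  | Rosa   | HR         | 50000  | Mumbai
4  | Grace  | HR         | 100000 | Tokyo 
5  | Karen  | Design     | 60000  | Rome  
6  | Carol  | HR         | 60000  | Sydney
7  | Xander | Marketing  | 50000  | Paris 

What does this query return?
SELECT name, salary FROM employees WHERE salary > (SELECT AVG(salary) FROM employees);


Subquery: AVG(salary) = 68571.43
Filtering: salary > 68571.43
  Quinn (120000) -> MATCH
  Grace (100000) -> MATCH


2 rows:
Quinn, 120000
Grace, 100000


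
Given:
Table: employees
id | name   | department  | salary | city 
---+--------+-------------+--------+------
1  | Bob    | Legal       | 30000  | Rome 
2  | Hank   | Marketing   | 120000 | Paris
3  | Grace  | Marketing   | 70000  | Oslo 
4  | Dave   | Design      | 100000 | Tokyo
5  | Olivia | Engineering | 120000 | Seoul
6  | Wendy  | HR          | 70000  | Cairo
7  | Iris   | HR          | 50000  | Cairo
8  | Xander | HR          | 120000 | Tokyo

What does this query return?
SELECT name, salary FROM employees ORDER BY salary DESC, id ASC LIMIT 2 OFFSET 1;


Sort by salary DESC (id ASC tiebreak), then skip 1 and take 2
Rows 2 through 3

2 rows:
Olivia, 120000
Xander, 120000


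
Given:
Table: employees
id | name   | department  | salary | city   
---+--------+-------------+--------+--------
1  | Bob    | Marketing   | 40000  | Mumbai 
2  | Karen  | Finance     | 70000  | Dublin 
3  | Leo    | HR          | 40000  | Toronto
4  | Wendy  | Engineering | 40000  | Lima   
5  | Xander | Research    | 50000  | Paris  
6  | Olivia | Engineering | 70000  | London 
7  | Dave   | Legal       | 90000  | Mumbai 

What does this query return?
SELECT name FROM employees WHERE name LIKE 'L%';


LIKE 'L%' matches names starting with 'L'
Matching: 1

1 rows:
Leo


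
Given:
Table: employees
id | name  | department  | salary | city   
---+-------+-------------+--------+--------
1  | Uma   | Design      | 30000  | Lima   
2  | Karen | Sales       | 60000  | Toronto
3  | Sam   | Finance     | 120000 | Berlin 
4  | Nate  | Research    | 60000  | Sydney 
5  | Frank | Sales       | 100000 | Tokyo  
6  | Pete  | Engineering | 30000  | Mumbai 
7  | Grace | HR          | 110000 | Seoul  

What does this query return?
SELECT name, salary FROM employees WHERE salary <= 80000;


Filtering: salary <= 80000
Matching: 4 rows

4 rows:
Uma, 30000
Karen, 60000
Nate, 60000
Pete, 30000


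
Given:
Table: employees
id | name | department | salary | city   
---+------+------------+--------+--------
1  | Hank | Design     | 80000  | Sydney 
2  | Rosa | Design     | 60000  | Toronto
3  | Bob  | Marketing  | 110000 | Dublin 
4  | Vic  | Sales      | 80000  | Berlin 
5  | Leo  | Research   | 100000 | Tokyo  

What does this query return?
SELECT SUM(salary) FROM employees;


SUM(salary) = 80000 + 60000 + 110000 + 80000 + 100000 = 430000

430000


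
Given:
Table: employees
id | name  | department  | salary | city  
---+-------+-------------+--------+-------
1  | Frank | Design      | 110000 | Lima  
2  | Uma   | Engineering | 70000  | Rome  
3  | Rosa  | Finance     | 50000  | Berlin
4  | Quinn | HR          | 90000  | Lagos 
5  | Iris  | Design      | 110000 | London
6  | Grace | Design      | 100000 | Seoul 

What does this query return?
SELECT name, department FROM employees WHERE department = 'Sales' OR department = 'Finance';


Filtering: department = 'Sales' OR 'Finance'
Matching: 1 rows

1 rows:
Rosa, Finance


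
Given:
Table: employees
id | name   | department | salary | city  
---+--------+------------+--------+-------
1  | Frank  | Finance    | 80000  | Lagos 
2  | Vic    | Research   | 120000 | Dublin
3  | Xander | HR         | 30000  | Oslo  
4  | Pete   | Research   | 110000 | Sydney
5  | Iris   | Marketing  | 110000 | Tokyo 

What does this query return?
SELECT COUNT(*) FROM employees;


COUNT(*) counts all rows

5


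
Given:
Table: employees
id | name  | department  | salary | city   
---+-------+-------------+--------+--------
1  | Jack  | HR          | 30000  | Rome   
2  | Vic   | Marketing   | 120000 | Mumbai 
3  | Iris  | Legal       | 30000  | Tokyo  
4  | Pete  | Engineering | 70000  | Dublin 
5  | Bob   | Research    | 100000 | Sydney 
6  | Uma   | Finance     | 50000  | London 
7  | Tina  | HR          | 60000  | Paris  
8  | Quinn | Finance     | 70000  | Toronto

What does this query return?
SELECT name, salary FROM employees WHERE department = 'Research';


Filtering: department = 'Research'
Matching rows: 1

1 rows:
Bob, 100000


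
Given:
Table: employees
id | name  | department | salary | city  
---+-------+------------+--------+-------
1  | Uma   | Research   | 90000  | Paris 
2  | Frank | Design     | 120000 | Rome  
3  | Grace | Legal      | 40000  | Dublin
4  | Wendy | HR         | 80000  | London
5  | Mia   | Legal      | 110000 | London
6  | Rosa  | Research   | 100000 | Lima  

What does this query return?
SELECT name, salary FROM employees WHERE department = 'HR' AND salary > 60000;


Filtering: department = 'HR' AND salary > 60000
Matching: 1 rows

1 rows:
Wendy, 80000


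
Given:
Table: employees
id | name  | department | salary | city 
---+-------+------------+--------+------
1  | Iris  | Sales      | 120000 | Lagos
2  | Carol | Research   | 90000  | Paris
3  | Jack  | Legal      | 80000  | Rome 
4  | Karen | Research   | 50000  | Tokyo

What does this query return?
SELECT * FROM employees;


SELECT * returns all 4 rows with all columns

4 rows:
1, Iris, Sales, 120000, Lagos
2, Carol, Research, 90000, Paris
3, Jack, Legal, 80000, Rome
4, Karen, Research, 50000, Tokyo


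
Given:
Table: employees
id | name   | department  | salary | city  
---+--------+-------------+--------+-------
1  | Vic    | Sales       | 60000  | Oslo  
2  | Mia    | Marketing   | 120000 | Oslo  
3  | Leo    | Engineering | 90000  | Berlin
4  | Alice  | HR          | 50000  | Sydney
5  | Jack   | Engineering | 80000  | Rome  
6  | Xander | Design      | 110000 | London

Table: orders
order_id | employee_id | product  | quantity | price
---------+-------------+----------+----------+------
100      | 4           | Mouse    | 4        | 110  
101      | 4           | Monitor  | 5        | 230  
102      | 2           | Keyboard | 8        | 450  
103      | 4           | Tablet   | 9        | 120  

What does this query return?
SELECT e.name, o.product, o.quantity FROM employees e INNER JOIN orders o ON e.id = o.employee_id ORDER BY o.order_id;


Joining employees.id = orders.employee_id:
  employee Alice (id=4) -> order Mouse
  employee Alice (id=4) -> order Monitor
  employee Mia (id=2) -> order Keyboard
  employee Alice (id=4) -> order Tablet


4 rows:
Alice, Mouse, 4
Alice, Monitor, 5
Mia, Keyboard, 8
Alice, Tablet, 9


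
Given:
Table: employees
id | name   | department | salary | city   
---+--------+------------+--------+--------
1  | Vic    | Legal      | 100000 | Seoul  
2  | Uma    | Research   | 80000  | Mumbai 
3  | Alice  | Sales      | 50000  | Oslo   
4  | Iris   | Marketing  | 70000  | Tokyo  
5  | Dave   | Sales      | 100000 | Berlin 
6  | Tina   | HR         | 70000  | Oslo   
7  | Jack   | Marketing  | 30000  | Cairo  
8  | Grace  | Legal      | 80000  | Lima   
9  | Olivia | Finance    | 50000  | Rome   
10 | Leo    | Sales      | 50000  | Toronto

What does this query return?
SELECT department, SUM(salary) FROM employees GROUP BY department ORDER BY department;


Summing salary within each department:
  Finance: 50000 = 50000
  HR: 70000 = 70000
  Legal: 100000 + 80000 = 180000
  Marketing: 70000 + 30000 = 100000
  Research: 80000 = 80000
  Sales: 50000 + 100000 + 50000 = 200000


6 groups:
Finance, 50000
HR, 70000
Legal, 180000
Marketing, 100000
Research, 80000
Sales, 200000


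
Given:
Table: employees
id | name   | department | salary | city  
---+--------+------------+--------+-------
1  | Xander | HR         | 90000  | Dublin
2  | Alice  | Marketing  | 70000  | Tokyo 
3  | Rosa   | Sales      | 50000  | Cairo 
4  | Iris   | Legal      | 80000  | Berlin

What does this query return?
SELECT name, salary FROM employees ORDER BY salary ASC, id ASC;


Sorting by salary ASC, then id ASC for ties

4 rows:
Rosa, 50000
Alice, 70000
Iris, 80000
Xander, 90000


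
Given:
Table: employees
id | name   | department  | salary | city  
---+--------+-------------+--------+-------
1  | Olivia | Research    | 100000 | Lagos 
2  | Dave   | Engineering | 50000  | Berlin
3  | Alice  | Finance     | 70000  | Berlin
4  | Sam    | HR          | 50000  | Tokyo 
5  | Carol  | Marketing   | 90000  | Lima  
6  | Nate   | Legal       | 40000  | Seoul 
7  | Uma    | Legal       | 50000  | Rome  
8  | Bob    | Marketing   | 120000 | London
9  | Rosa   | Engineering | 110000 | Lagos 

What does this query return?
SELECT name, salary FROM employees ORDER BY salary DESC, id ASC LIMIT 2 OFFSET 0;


Sort by salary DESC (id ASC tiebreak), then skip 0 and take 2
Rows 1 through 2

2 rows:
Bob, 120000
Rosa, 110000


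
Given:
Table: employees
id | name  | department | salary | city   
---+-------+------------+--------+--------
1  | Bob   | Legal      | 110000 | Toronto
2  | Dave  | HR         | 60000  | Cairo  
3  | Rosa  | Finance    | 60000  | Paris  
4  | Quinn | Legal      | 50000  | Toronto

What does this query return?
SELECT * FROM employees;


SELECT * returns all 4 rows with all columns

4 rows:
1, Bob, Legal, 110000, Toronto
2, Dave, HR, 60000, Cairo
3, Rosa, Finance, 60000, Paris
4, Quinn, Legal, 50000, Toronto


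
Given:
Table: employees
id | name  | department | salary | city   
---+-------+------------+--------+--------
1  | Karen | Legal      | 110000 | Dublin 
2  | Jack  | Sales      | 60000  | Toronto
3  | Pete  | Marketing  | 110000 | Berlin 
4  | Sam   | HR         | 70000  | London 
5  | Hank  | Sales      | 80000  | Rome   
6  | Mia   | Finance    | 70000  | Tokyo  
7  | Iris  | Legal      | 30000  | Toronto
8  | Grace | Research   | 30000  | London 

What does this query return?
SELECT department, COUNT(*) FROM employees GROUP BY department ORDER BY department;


Assigning each row to its department group:
  Karen -> Legal
  Jack -> Sales
  Pete -> Marketing
  Sam -> HR
  Hank -> Sales
  Mia -> Finance
  Iris -> Legal
  Grace -> Research


6 groups:
Finance, 1
HR, 1
Legal, 2
Marketing, 1
Research, 1
Sales, 2


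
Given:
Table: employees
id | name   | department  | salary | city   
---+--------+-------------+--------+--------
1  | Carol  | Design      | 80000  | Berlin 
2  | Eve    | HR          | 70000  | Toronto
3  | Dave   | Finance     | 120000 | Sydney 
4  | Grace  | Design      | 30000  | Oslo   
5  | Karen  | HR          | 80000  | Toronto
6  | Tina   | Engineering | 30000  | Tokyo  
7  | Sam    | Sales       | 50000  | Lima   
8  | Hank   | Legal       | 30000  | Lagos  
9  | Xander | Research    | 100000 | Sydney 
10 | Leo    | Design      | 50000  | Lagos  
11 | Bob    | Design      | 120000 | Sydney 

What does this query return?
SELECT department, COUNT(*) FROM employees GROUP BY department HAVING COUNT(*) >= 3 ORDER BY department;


Groups with count >= 3:
  Design: 4 -> PASS
  Engineering: 1 -> filtered out
  Finance: 1 -> filtered out
  HR: 2 -> filtered out
  Legal: 1 -> filtered out
  Research: 1 -> filtered out
  Sales: 1 -> filtered out


1 groups:
Design, 4


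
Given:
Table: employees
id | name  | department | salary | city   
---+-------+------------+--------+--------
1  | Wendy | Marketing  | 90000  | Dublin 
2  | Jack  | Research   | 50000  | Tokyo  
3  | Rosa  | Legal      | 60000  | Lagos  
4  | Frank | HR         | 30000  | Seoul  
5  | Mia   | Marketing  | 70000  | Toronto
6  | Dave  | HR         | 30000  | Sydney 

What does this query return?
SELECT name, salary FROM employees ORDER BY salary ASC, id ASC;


Sorting by salary ASC, then id ASC for ties

6 rows:
Frank, 30000
Dave, 30000
Jack, 50000
Rosa, 60000
Mia, 70000
Wendy, 90000


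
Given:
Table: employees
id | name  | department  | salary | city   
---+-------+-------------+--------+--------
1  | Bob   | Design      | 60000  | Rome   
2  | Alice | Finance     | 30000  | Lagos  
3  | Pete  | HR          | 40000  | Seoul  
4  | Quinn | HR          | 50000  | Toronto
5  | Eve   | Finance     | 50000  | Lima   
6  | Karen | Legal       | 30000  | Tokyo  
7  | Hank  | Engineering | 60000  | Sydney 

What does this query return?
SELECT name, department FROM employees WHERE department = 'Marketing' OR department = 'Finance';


Filtering: department = 'Marketing' OR 'Finance'
Matching: 2 rows

2 rows:
Alice, Finance
Eve, Finance


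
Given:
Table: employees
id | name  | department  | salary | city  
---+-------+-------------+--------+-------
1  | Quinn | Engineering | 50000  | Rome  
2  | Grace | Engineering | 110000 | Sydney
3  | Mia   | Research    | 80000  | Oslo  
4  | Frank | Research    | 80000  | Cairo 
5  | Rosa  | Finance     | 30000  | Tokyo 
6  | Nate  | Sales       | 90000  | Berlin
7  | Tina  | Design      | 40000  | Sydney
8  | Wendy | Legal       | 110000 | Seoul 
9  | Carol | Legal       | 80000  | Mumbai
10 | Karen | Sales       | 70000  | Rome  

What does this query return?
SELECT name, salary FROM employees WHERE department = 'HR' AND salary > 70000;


Filtering: department = 'HR' AND salary > 70000
Matching: 0 rows

Empty result set (0 rows)


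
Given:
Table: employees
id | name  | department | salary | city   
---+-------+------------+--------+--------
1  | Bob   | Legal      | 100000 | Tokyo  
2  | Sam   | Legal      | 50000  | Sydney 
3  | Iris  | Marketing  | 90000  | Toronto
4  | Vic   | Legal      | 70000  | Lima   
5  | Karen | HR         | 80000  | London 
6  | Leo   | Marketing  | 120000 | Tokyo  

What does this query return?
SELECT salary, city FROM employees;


Projecting columns: salary, city

6 rows:
100000, Tokyo
50000, Sydney
90000, Toronto
70000, Lima
80000, London
120000, Tokyo


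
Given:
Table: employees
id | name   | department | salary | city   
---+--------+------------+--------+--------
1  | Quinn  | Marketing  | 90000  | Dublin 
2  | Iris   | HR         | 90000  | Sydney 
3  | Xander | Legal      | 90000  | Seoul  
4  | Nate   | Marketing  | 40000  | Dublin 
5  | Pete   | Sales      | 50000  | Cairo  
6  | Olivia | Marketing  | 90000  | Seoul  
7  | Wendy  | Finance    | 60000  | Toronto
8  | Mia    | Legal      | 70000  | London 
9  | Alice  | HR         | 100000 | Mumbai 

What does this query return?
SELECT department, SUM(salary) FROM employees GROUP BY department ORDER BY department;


Summing salary within each department:
  Finance: 60000 = 60000
  HR: 90000 + 100000 = 190000
  Legal: 90000 + 70000 = 160000
  Marketing: 90000 + 40000 + 90000 = 220000
  Sales: 50000 = 50000


5 groups:
Finance, 60000
HR, 190000
Legal, 160000
Marketing, 220000
Sales, 50000


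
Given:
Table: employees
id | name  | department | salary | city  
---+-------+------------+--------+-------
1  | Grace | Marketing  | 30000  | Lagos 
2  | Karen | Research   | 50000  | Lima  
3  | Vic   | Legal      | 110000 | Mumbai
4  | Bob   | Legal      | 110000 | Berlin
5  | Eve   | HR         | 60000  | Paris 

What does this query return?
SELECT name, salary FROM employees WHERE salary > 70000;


Filtering: salary > 70000
Matching: 2 rows

2 rows:
Vic, 110000
Bob, 110000


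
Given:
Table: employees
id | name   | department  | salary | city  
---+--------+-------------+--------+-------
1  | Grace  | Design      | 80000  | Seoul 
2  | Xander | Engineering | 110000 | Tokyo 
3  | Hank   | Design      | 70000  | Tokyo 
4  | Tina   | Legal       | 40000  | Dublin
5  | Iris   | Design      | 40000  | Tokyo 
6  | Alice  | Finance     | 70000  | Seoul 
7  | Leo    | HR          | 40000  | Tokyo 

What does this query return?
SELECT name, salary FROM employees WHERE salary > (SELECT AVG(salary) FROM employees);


Subquery: AVG(salary) = 64285.71
Filtering: salary > 64285.71
  Grace (80000) -> MATCH
  Xander (110000) -> MATCH
  Hank (70000) -> MATCH
  Alice (70000) -> MATCH


4 rows:
Grace, 80000
Xander, 110000
Hank, 70000
Alice, 70000


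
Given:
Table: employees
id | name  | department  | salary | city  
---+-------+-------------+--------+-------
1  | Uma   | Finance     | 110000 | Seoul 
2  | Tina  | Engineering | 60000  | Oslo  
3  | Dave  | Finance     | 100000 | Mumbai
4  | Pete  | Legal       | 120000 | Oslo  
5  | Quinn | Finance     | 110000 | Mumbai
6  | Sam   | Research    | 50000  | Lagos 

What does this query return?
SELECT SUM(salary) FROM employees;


SUM(salary) = 110000 + 60000 + 100000 + 120000 + 110000 + 50000 = 550000

550000


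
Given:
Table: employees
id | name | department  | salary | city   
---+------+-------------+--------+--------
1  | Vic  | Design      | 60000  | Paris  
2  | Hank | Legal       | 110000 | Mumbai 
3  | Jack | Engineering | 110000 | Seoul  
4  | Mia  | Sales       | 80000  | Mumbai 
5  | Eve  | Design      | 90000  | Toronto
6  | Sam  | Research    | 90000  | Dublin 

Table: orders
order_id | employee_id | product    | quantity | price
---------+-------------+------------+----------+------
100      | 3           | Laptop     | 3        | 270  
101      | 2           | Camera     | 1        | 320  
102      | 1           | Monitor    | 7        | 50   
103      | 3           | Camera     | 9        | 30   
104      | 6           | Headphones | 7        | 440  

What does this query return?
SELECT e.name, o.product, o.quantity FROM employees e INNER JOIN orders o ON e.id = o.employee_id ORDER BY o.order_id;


Joining employees.id = orders.employee_id:
  employee Jack (id=3) -> order Laptop
  employee Hank (id=2) -> order Camera
  employee Vic (id=1) -> order Monitor
  employee Jack (id=3) -> order Camera
  employee Sam (id=6) -> order Headphones


5 rows:
Jack, Laptop, 3
Hank, Camera, 1
Vic, Monitor, 7
Jack, Camera, 9
Sam, Headphones, 7


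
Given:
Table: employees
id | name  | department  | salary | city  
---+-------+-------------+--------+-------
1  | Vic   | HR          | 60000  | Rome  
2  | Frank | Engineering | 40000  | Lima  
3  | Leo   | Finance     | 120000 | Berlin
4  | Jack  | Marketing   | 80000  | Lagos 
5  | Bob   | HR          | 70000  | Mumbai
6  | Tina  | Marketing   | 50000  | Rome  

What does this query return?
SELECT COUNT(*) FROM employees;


COUNT(*) counts all rows

6


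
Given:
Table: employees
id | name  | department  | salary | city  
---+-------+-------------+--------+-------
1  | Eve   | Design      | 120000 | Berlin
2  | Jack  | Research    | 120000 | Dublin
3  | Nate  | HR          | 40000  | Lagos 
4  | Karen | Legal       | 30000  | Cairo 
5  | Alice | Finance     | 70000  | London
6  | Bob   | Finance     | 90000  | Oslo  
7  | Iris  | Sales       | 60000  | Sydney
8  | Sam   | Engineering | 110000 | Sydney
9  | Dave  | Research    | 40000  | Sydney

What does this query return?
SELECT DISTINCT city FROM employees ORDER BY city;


All 'city' values (row order): Berlin, Dublin, Lagos, Cairo, London, Oslo, Sydney, Sydney, Sydney
Removing duplicates leaves 7 unique value(s).

7 values:
Berlin
Cairo
Dublin
Lagos
London
Oslo
Sydney


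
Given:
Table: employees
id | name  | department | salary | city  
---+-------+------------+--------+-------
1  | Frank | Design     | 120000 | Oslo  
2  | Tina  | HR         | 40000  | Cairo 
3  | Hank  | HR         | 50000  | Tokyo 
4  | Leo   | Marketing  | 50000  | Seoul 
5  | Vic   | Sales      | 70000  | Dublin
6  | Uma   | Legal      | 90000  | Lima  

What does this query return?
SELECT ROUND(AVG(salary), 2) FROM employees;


SUM(salary) = 420000
COUNT = 6
ROUND(AVG, 2) = ROUND(420000 / 6, 2) = 70000.0

70000.0


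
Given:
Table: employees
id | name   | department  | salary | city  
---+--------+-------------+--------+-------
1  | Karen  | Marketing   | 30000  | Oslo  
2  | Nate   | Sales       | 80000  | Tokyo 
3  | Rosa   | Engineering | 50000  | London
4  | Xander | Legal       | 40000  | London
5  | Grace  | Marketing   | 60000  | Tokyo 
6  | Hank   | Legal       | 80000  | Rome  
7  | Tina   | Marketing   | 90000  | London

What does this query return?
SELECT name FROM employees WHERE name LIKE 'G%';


LIKE 'G%' matches names starting with 'G'
Matching: 1

1 rows:
Grace


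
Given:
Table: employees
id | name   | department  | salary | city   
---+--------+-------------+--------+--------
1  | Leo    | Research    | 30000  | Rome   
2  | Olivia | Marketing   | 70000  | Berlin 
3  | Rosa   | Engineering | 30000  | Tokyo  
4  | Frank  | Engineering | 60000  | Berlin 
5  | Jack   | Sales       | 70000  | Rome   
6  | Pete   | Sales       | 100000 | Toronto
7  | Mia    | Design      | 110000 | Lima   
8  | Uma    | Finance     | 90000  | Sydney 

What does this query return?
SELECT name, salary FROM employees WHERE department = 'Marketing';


Filtering: department = 'Marketing'
Matching rows: 1

1 rows:
Olivia, 70000


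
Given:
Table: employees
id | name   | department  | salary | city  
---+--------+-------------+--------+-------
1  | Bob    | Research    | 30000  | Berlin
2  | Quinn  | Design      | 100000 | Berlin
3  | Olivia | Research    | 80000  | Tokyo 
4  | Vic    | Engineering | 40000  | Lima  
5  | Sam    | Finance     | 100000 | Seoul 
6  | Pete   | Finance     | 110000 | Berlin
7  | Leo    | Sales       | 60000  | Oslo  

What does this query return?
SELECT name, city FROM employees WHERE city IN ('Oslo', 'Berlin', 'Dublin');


Filtering: city IN ('Oslo', 'Berlin', 'Dublin')
Matching: 4 rows

4 rows:
Bob, Berlin
Quinn, Berlin
Pete, Berlin
Leo, Oslo


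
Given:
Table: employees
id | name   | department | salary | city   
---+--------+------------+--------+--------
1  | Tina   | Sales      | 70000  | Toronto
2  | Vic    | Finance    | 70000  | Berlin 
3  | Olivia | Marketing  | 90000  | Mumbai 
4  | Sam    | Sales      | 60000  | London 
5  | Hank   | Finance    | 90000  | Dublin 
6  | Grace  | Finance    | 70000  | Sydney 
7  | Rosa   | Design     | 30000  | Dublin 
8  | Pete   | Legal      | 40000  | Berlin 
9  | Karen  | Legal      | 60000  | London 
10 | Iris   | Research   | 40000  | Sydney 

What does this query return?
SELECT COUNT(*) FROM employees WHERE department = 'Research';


Counting rows where department = 'Research'
  Iris -> MATCH


1


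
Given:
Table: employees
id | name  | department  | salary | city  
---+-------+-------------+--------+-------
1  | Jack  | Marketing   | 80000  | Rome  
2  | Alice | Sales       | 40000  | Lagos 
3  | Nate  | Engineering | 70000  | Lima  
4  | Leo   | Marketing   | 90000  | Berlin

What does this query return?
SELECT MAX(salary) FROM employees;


Salaries: 80000, 40000, 70000, 90000
MAX = 90000

90000


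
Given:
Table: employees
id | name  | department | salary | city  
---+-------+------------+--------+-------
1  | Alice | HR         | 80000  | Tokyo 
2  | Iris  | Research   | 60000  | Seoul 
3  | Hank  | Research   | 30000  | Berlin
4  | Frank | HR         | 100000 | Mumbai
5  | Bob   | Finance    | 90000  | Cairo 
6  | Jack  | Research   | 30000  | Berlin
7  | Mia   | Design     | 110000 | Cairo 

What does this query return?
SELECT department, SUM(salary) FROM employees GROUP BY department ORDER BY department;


Summing salary within each department:
  Design: 110000 = 110000
  Finance: 90000 = 90000
  HR: 80000 + 100000 = 180000
  Research: 60000 + 30000 + 30000 = 120000


4 groups:
Design, 110000
Finance, 90000
HR, 180000
Research, 120000


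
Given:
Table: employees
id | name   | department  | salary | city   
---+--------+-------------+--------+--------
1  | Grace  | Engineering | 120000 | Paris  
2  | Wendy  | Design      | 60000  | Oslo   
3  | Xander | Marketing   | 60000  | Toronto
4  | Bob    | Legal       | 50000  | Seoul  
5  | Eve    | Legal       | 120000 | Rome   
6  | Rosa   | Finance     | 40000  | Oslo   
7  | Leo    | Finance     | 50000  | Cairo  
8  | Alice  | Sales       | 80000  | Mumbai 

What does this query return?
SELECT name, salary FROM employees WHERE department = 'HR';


Filtering: department = 'HR'
Matching rows: 0

Empty result set (0 rows)


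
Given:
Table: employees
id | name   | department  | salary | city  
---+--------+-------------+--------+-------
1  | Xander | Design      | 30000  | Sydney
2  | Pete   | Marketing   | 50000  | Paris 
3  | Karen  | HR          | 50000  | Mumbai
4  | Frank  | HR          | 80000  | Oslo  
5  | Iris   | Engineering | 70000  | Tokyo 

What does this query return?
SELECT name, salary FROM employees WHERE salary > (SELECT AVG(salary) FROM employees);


Subquery: AVG(salary) = 56000.0
Filtering: salary > 56000.0
  Frank (80000) -> MATCH
  Iris (70000) -> MATCH


2 rows:
Frank, 80000
Iris, 70000


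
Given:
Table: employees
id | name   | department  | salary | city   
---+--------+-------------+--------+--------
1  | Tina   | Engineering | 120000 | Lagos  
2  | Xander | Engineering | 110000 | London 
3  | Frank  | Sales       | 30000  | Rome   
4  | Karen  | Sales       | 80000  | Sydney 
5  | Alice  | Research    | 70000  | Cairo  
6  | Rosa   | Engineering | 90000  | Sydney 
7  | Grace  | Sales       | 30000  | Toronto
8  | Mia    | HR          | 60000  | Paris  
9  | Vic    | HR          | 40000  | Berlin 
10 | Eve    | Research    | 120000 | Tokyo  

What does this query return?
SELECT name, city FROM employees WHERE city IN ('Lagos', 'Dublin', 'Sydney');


Filtering: city IN ('Lagos', 'Dublin', 'Sydney')
Matching: 3 rows

3 rows:
Tina, Lagos
Karen, Sydney
Rosa, Sydney


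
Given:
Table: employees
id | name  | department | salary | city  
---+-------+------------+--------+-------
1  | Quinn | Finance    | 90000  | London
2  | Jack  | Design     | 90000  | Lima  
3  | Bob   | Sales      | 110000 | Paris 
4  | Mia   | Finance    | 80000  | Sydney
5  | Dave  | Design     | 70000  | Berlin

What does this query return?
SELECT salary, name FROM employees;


Projecting columns: salary, name

5 rows:
90000, Quinn
90000, Jack
110000, Bob
80000, Mia
70000, Dave


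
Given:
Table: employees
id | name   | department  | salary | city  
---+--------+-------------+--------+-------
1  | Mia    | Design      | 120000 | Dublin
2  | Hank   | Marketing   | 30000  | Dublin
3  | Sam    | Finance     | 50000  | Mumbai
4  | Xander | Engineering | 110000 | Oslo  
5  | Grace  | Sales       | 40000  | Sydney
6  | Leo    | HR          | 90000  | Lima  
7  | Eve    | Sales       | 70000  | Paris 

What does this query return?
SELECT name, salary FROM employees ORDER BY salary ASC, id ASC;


Sorting by salary ASC, then id ASC for ties

7 rows:
Hank, 30000
Grace, 40000
Sam, 50000
Eve, 70000
Leo, 90000
Xander, 110000
Mia, 120000


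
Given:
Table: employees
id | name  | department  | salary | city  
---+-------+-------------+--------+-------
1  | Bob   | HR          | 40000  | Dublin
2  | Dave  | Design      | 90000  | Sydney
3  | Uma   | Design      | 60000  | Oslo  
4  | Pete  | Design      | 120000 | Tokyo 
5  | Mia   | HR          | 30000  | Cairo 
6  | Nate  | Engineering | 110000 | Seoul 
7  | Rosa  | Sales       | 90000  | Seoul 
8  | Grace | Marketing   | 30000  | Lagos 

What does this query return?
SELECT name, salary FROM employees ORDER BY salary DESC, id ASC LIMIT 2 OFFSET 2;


Sort by salary DESC (id ASC tiebreak), then skip 2 and take 2
Rows 3 through 4

2 rows:
Dave, 90000
Rosa, 90000


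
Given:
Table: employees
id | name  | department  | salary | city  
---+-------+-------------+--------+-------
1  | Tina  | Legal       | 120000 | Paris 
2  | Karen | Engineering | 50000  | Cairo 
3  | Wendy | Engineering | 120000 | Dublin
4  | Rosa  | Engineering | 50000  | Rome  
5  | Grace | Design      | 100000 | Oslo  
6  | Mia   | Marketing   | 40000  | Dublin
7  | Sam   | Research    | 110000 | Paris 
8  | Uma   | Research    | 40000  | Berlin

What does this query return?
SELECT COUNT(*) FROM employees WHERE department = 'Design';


Counting rows where department = 'Design'
  Grace -> MATCH


1


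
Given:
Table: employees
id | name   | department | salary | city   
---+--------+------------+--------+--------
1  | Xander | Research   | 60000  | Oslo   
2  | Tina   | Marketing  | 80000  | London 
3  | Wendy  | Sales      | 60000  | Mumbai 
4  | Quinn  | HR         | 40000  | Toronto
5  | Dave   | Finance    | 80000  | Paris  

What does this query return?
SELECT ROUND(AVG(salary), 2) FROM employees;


SUM(salary) = 320000
COUNT = 5
ROUND(AVG, 2) = ROUND(320000 / 5, 2) = 64000.0

64000.0


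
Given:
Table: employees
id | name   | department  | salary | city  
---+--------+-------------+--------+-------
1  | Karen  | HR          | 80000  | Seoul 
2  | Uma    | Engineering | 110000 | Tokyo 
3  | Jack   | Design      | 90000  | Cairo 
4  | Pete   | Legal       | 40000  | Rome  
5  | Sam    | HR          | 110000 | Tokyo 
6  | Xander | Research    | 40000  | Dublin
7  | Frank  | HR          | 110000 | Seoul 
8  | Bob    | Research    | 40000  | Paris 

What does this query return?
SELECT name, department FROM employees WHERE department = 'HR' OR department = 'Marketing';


Filtering: department = 'HR' OR 'Marketing'
Matching: 3 rows

3 rows:
Karen, HR
Sam, HR
Frank, HR


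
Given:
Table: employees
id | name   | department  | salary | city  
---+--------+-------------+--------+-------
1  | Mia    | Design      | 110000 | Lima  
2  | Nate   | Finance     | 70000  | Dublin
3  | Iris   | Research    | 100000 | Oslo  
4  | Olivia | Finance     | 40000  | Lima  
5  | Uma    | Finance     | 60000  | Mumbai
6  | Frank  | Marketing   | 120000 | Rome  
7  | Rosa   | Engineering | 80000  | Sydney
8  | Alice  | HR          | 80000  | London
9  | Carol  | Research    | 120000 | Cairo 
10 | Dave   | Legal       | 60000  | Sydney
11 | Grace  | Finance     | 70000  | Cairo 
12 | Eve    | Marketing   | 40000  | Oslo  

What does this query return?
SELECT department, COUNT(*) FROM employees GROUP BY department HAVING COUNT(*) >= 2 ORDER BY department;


Groups with count >= 2:
  Finance: 4 -> PASS
  Marketing: 2 -> PASS
  Research: 2 -> PASS
  Design: 1 -> filtered out
  Engineering: 1 -> filtered out
  HR: 1 -> filtered out
  Legal: 1 -> filtered out


3 groups:
Finance, 4
Marketing, 2
Research, 2


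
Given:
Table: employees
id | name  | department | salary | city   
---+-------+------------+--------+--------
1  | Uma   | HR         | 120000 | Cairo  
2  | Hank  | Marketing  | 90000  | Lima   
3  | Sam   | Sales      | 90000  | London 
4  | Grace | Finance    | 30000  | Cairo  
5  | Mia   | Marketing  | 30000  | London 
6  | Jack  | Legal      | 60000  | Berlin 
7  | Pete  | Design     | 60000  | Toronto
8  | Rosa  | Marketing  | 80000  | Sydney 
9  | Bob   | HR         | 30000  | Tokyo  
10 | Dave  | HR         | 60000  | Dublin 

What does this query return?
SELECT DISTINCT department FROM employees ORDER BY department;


All 'department' values (row order): HR, Marketing, Sales, Finance, Marketing, Legal, Design, Marketing, HR, HR
Removing duplicates leaves 6 unique value(s).

6 values:
Design
Finance
HR
Legal
Marketing
Sales


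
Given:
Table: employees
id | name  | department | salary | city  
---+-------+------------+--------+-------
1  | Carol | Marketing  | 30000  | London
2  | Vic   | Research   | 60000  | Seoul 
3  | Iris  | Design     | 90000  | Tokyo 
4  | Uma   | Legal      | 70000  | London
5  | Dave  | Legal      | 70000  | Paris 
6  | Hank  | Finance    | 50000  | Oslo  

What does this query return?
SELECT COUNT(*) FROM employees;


COUNT(*) counts all rows

6


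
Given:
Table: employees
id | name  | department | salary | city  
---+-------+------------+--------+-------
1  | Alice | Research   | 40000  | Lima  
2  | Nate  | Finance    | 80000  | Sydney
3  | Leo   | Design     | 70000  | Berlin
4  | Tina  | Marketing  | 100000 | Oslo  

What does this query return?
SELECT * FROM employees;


SELECT * returns all 4 rows with all columns

4 rows:
1, Alice, Research, 40000, Lima
2, Nate, Finance, 80000, Sydney
3, Leo, Design, 70000, Berlin
4, Tina, Marketing, 100000, Oslo


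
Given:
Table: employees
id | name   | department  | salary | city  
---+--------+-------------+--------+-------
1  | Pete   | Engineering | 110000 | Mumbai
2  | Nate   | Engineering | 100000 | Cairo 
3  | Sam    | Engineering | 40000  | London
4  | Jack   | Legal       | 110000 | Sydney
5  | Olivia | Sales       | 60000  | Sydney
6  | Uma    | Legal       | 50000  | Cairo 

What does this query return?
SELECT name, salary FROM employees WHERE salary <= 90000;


Filtering: salary <= 90000
Matching: 3 rows

3 rows:
Sam, 40000
Olivia, 60000
Uma, 50000


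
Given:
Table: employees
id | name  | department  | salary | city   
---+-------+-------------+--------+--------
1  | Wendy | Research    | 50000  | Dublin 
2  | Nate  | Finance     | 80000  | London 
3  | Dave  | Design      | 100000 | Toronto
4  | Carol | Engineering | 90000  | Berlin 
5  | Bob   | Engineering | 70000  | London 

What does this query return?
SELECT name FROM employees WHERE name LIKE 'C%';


LIKE 'C%' matches names starting with 'C'
Matching: 1

1 rows:
Carol


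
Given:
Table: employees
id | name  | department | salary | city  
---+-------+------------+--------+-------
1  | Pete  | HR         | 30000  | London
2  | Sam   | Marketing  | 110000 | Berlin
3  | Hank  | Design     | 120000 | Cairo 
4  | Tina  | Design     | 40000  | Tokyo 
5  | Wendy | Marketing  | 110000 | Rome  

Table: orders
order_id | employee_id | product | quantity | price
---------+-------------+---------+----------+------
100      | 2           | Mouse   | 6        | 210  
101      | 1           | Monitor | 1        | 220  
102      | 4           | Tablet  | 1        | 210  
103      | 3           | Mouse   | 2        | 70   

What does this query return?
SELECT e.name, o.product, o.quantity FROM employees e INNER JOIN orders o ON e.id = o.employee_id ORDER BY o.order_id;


Joining employees.id = orders.employee_id:
  employee Sam (id=2) -> order Mouse
  employee Pete (id=1) -> order Monitor
  employee Tina (id=4) -> order Tablet
  employee Hank (id=3) -> order Mouse


4 rows:
Sam, Mouse, 6
Pete, Monitor, 1
Tina, Tablet, 1
Hank, Mouse, 2
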